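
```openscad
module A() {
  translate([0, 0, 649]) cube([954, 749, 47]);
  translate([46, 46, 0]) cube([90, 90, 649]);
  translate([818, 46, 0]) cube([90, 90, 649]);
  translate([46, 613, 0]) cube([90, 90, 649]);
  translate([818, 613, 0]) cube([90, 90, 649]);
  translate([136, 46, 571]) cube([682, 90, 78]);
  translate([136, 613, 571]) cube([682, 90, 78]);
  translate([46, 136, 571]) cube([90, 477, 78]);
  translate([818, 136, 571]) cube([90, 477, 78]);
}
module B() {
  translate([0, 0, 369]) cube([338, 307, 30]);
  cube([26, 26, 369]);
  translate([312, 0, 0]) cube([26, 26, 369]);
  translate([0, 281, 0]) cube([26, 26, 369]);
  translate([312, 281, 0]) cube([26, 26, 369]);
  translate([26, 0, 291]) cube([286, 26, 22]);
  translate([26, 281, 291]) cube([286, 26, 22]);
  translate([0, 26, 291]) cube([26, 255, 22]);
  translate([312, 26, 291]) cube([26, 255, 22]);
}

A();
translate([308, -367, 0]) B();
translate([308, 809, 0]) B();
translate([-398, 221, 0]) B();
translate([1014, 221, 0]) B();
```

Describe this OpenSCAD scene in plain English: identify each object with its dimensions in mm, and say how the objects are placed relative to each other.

A is a table: top 954 mm (x) × 749 mm (y), 47 mm thick, upper face at z = 696 mm, on four 90×90 mm square legs, each inset 46 mm from the nearest pair of top edges, running from z = 0 to the bottom of the top. Four apron rails, 90 mm thick and 78 mm tall, run between adjacent legs with their top edges flush with the underside of the top and their outer faces flush with the legs' outer faces.

B is a four-legged stool. The seat is a 338×307×30 mm slab whose top surface is at z = 399 mm; four square legs, each 26×26 mm in cross-section, run from the floor (z = 0) to the underside of the seat, each flush with a corner of the seat. Four stretchers, 26 mm wide and 22 mm tall, connect adjacent legs with their undersides at z = 291 mm, each running between the inner faces of the legs it joins and aligned with the legs' outer faces on the other axis.

Four stools sit around the table at the −y, +y, −x, +x sides.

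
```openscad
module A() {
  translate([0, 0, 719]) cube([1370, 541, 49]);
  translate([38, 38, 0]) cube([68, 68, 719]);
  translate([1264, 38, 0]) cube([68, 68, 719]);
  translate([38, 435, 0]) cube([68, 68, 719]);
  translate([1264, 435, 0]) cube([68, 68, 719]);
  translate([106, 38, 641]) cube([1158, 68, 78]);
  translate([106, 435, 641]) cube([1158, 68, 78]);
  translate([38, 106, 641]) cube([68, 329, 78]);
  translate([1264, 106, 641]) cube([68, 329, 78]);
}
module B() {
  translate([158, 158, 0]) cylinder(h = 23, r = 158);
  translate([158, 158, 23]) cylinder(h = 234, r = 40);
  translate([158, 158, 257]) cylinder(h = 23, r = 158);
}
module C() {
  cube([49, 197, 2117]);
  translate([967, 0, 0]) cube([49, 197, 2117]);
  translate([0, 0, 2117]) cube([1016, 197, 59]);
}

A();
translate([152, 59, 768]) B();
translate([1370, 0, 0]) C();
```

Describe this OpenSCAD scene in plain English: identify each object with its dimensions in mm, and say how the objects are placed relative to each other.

A is a rectangular dining table. The top is 1370×541×49 mm with its upper surface at z = 768 mm. It stands on four 68×68 mm square legs, each inset 38 mm from the nearest pair of top edges, running from the floor to the underside of the top. Four apron rails, 68 mm thick and 78 mm tall, run between adjacent legs with their top edges flush with the underside of the top and their outer faces flush with the legs' outer faces.

B is a spool: two coaxial disc flanges of radius 158 mm and thickness 23 mm, joined by a core cylinder of radius 40 mm and height 234 mm. The lower flange rests on z = 0 and the three cylinders share a vertical axis.

C is a door frame. The clear opening is 918 mm wide and 2117 mm high. Two 49 mm wide jambs, 197 mm deep, stand either side of the opening from the floor to the top of the opening. A 59 mm thick head sits across the top of both jambs, spanning the full outside width of the frame.

The spool is on top of the table. The door frame is against the table's +x side, with their −y faces flush.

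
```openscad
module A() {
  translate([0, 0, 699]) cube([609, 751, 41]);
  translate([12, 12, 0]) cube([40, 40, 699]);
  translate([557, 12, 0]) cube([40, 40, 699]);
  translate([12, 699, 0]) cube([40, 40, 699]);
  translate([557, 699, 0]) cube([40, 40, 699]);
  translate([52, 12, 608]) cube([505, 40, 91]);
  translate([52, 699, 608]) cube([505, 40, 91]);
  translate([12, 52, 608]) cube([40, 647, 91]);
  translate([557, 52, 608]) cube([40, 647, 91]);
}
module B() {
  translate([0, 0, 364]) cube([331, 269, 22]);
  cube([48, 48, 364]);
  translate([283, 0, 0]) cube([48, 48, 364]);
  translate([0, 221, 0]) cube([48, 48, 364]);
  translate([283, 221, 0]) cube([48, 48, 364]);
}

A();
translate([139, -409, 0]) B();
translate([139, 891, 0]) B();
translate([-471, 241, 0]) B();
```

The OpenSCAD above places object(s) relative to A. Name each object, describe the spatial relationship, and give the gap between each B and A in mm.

Each stool's nearest face is 140 mm from the table's bounding box.

A is a table. B is a stool. Three stools sit around the table at the −y, +y, −x sides. The gap between each stool and the table is 140 mm.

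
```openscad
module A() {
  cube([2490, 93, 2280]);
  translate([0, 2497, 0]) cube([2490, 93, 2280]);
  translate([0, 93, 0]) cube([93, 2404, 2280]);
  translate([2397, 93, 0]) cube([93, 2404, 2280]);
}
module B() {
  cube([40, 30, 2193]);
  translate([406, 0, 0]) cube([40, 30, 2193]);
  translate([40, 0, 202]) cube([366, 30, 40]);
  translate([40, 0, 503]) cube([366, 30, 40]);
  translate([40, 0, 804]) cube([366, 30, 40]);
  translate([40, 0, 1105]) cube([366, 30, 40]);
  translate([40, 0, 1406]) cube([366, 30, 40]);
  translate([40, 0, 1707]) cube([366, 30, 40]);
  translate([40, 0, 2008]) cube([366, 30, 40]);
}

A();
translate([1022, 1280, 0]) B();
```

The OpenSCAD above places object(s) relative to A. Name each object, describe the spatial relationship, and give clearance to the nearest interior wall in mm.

A is a house frame. B is a ladder. The ladder sits inside the house frame, centred. The clearance to the nearest interior wall is 929 mm.

Clearances: x = 929, y = 1187; minimum 929 mm.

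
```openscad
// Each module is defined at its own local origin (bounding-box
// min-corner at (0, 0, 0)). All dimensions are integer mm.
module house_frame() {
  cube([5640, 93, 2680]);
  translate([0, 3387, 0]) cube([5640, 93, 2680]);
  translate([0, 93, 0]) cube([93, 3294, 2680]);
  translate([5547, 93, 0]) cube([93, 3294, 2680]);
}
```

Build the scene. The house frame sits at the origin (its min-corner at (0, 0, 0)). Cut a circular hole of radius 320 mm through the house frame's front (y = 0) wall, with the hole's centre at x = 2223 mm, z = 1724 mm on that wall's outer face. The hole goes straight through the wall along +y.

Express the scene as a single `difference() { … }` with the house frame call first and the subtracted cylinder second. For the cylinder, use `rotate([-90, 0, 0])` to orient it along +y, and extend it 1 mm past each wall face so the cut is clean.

difference() {
  house_frame();
  translate([2223, -1, 1724]) rotate([-90, 0, 0]) cylinder(h = 95, r = 320);
}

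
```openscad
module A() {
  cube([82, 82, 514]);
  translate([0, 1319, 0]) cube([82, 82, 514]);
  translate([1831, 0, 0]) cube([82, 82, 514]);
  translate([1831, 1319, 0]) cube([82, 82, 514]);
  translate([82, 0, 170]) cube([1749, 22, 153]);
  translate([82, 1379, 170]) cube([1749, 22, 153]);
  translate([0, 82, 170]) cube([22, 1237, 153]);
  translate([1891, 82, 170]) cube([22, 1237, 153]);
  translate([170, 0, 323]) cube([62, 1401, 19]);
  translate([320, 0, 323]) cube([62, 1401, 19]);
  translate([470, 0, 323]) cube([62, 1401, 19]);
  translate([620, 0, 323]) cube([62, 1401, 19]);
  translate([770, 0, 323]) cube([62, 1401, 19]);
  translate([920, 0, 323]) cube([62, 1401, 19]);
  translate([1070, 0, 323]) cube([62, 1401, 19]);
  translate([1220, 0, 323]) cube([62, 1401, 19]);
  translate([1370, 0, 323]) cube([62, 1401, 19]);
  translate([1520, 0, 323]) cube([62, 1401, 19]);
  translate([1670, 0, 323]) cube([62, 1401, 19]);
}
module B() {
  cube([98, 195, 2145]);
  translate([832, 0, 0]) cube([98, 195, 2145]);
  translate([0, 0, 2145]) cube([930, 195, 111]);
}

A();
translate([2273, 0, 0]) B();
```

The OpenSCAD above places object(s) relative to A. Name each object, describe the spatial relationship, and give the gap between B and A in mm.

The door frame's nearest face is 360 mm from the bed frame's +x face.

A is a bed frame. B is a door frame. The door frame is on the floor beside the bed frame on its +x side. The gap between the door frame and the bed frame is 360 mm.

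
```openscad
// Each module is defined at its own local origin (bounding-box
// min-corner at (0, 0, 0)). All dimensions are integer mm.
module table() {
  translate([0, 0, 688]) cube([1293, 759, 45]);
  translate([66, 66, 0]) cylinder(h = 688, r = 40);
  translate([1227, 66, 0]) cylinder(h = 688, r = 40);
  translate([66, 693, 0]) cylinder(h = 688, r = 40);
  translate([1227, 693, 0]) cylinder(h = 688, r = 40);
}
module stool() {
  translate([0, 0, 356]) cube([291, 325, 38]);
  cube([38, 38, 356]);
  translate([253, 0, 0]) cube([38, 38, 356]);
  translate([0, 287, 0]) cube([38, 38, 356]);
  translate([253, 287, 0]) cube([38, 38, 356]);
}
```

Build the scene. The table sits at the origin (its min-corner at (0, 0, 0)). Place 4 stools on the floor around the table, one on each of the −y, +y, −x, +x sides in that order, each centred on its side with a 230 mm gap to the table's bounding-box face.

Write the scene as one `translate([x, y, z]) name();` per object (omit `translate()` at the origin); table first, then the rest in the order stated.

table();
translate([501, -555, 0]) stool();
translate([501, 989, 0]) stool();
translate([-521, 217, 0]) stool();
translate([1523, 217, 0]) stool();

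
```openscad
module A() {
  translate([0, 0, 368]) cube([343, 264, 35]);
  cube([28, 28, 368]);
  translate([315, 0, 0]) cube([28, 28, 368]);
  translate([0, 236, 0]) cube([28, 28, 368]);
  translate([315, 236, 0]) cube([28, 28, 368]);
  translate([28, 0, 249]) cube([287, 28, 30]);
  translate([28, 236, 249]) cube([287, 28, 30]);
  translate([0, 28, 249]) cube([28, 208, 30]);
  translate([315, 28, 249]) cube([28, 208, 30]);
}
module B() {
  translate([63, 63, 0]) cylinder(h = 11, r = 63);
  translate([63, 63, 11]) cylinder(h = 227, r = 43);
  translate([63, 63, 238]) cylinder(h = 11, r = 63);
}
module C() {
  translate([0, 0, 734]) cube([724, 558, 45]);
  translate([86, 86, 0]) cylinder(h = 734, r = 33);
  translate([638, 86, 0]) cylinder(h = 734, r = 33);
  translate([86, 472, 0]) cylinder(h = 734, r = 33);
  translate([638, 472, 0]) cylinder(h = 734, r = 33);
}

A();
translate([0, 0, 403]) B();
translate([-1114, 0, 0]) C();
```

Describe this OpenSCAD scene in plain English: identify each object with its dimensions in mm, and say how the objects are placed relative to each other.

A is a four-legged stool. The seat is a 343×264×35 mm slab whose top surface is at z = 403 mm; four square legs, each 28×28 mm in cross-section, run from the floor (z = 0) to the underside of the seat, each flush with a corner of the seat. Four stretchers, 28 mm wide and 30 mm tall, connect adjacent legs with their undersides at z = 249 mm, each running between the inner faces of the legs it joins and aligned with the legs' outer faces on the other axis.

B is a spool: two coaxial disc flanges of radius 63 mm and thickness 11 mm, joined by a core cylinder of radius 43 mm and height 227 mm. The lower flange rests on z = 0 and the three cylinders share a vertical axis.

C is a rectangular dining table. The top is 724×558×45 mm with its upper surface at z = 779 mm. It stands on four round legs of 66 mm diameter, each leg's bounding box inset 53 mm from the nearest pair of top edges, running from the floor to the underside of the top.

The spool is on top of the stool. The table is on the floor beside the stool on its −x side.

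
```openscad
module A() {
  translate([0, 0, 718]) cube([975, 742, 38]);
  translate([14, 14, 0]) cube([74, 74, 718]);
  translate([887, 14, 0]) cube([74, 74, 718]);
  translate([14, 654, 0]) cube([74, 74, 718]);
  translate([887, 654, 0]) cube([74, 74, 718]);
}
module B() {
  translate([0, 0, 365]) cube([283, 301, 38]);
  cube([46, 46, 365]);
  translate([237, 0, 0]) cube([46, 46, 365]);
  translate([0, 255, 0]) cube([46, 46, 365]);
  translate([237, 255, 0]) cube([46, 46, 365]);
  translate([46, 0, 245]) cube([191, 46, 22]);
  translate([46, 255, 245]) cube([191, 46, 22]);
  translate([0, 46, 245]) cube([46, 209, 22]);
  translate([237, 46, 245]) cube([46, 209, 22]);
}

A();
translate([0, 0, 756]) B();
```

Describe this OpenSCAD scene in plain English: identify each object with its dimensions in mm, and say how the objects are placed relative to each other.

A is a table: top 975 mm (x) × 742 mm (y), 38 mm thick, upper face at z = 756 mm, on four 74×74 mm square legs, each inset 14 mm from the nearest pair of top edges, running from z = 0 to the bottom of the top.

B is a four-legged stool. The seat is 283×301 mm, 38 mm thick, top at z = 403 mm. It stands on four square legs, each 46×46 mm in cross-section, from z = 0 to the seat underside, each flush with a corner of the seat. Four stretchers, 46 mm wide and 22 mm tall, connect adjacent legs with their undersides at z = 245 mm, each running between the inner faces of the legs it joins and aligned with the legs' outer faces on the other axis.

The stool is on top of the table.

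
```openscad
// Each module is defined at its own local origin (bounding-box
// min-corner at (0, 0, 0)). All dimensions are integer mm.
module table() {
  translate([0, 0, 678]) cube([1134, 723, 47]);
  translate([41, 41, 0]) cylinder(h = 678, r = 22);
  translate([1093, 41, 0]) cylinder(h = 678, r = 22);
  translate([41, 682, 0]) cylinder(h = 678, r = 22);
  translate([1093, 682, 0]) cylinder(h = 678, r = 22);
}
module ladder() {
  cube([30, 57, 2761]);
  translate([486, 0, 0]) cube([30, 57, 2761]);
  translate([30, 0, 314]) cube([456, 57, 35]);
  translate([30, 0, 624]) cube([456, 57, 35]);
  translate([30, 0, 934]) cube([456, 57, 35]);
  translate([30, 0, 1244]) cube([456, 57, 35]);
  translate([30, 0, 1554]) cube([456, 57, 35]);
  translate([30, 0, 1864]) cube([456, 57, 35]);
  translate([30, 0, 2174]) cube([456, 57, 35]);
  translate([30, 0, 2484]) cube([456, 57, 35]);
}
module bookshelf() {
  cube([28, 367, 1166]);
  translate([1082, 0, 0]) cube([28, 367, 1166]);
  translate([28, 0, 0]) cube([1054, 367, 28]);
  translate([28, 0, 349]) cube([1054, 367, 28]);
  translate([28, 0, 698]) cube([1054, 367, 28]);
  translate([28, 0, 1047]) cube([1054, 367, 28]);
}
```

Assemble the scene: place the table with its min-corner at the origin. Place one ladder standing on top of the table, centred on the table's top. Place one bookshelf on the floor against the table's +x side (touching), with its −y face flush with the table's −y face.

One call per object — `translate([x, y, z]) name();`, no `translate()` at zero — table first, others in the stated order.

table();
translate([309, 333, 725]) ladder();
translate([1134, 0, 0]) bookshelf();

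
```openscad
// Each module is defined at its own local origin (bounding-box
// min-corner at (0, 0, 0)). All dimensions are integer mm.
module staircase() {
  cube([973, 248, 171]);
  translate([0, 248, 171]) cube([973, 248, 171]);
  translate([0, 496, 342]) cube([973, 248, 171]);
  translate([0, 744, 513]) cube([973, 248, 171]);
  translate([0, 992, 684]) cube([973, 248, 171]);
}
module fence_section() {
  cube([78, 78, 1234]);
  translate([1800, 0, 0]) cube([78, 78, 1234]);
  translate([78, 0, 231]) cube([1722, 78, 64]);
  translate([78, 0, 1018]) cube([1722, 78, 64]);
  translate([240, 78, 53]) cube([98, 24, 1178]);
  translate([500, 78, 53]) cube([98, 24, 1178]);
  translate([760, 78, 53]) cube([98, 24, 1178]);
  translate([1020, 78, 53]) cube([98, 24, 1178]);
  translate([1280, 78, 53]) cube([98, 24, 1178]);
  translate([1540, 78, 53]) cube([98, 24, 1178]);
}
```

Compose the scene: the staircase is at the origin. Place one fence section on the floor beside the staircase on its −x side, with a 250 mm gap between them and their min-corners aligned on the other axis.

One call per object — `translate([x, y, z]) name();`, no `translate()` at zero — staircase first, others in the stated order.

staircase();
translate([-2128, 0, 0]) fence_section();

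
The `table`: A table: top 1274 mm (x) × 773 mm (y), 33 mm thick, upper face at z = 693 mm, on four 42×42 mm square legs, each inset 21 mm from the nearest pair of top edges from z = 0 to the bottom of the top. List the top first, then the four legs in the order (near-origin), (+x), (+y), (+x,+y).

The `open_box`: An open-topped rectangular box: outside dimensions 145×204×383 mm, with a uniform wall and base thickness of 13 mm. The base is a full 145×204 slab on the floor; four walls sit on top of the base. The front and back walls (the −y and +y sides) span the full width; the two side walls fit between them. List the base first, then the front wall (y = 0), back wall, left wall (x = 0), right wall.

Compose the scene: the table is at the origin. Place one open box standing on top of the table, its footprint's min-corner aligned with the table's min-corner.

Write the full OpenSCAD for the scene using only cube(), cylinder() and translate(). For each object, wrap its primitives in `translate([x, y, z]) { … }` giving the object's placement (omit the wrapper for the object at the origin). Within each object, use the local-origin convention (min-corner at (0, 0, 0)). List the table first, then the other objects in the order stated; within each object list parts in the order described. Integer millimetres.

translate([0, 0, 660]) cube([1274, 773, 33]);
translate([21, 21, 0]) cube([42, 42, 660]);
translate([1211, 21, 0]) cube([42, 42, 660]);
translate([21, 710, 0]) cube([42, 42, 660]);
translate([1211, 710, 0]) cube([42, 42, 660]);
translate([0, 0, 693]) {
  cube([145, 204, 13]);
  translate([0, 0, 13]) cube([145, 13, 370]);
  translate([0, 191, 13]) cube([145, 13, 370]);
  translate([0, 13, 13]) cube([13, 178, 370]);
  translate([132, 13, 13]) cube([13, 178, 370]);
}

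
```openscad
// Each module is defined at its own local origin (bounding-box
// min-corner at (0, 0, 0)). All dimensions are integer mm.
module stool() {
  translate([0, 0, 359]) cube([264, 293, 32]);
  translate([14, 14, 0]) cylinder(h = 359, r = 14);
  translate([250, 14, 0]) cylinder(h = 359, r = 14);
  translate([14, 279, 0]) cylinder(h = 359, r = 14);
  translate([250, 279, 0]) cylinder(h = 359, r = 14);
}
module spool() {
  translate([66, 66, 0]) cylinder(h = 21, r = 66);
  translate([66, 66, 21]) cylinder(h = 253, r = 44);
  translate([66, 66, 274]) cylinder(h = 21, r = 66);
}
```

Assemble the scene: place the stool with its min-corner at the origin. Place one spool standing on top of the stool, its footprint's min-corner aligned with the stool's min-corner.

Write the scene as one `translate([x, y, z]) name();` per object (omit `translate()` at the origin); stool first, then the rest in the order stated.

stool();
translate([0, 0, 391]) spool();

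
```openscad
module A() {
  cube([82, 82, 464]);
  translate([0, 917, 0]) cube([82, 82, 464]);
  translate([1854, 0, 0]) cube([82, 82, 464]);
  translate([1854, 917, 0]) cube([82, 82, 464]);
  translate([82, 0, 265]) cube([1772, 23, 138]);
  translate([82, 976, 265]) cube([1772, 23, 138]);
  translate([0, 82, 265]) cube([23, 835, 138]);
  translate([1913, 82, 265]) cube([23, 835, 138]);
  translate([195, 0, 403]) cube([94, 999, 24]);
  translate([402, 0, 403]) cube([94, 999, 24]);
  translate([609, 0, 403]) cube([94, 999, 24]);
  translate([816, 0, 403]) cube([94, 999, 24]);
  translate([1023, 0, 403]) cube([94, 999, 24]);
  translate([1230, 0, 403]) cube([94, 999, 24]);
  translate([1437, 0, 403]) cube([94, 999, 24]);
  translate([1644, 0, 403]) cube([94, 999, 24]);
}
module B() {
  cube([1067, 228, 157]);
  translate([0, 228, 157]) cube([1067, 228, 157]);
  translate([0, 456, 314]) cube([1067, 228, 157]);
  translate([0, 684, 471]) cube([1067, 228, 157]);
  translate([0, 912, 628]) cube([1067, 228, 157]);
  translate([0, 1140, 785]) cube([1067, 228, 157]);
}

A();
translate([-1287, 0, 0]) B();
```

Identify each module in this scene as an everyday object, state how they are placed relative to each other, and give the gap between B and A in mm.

A is a bed frame. B is a staircase. The staircase is on the floor beside the bed frame on its −x side. The gap between the staircase and the bed frame is 220 mm.

The staircase's nearest face is 220 mm from the bed frame's −x face.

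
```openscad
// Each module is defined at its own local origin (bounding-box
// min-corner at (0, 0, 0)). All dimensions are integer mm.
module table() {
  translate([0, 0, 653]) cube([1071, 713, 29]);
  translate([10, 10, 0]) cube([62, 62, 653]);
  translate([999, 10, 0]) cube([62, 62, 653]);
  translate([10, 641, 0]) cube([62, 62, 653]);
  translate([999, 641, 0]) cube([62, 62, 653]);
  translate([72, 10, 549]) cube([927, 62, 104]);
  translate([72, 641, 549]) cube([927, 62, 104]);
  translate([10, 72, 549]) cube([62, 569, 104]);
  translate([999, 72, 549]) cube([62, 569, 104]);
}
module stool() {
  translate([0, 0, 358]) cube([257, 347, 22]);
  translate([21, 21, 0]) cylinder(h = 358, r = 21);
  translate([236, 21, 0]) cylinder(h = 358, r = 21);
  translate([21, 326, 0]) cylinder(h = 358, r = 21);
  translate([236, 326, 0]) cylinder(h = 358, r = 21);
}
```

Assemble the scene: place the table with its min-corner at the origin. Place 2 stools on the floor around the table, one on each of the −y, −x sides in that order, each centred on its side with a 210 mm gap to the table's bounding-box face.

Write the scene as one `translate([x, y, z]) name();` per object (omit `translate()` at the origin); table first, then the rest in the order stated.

table();
translate([407, -557, 0]) stool();
translate([-467, 183, 0]) stool();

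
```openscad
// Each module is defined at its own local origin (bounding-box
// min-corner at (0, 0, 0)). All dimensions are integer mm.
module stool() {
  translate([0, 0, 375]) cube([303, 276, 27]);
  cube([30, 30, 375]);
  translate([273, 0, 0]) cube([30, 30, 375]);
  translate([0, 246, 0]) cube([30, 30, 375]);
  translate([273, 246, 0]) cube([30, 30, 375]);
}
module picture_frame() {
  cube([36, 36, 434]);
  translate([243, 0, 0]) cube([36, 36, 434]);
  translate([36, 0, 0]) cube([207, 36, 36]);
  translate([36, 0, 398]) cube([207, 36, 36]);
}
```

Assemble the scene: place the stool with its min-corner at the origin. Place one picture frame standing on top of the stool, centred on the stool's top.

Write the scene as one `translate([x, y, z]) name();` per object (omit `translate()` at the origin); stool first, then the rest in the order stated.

stool();
translate([12, 120, 402]) picture_frame();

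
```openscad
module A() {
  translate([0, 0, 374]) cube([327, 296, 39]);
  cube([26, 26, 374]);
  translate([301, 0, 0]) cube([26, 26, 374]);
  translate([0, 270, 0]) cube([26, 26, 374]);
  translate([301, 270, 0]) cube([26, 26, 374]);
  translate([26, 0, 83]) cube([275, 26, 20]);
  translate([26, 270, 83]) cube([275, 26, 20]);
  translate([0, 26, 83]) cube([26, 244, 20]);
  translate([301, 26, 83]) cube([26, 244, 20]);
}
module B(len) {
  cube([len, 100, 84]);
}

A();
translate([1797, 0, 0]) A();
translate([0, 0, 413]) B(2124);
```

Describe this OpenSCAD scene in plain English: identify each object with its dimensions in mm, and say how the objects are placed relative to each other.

A is a simple wooden stool: a rectangular seat 327 mm (x) by 296 mm (y), 39 mm thick, top face at z = 413 mm, on four square legs, each 26×26 mm in cross-section. The legs rest on z = 0, each flush with a corner of the seat. Four stretchers, 26 mm wide and 20 mm tall, connect adjacent legs with their undersides at z = 83 mm, each running between the inner faces of the legs it joins and aligned with the legs' outer faces on the other axis.

B is a rectangular beam 2124 mm long (x), 100 mm deep (y), 84 mm thick (z).

The beam spans the tops of two stools placed 1470 mm apart, resting at z = 413 mm.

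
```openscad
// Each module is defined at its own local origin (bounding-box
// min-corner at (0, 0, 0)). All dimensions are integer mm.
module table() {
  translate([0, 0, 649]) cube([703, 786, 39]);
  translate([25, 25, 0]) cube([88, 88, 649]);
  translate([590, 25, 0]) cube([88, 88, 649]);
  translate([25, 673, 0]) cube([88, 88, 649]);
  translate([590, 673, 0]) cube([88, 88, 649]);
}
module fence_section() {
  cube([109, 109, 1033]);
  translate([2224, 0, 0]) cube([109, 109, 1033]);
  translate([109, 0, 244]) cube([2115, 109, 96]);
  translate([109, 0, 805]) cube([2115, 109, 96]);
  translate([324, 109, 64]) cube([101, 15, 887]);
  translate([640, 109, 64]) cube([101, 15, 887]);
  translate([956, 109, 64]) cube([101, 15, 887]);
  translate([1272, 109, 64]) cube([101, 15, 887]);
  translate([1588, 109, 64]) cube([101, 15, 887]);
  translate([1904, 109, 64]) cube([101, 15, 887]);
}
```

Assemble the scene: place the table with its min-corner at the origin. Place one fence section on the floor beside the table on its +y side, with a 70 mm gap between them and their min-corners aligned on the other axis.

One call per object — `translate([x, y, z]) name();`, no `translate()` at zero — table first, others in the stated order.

table();
translate([0, 856, 0]) fence_section();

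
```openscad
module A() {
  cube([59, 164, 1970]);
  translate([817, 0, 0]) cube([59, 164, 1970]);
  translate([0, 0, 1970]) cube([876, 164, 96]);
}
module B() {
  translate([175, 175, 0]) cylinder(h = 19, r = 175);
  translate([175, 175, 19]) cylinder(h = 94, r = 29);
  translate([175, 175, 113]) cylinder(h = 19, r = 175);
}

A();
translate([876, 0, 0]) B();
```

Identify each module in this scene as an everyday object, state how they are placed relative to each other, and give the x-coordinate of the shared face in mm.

The door frame's +x face and the spool's −x face are both at x = 876 mm.

A is a door frame. B is a spool. The spool is against the door frame's +x side, with their −y faces flush. The x-coordinate of the shared face is 876 mm.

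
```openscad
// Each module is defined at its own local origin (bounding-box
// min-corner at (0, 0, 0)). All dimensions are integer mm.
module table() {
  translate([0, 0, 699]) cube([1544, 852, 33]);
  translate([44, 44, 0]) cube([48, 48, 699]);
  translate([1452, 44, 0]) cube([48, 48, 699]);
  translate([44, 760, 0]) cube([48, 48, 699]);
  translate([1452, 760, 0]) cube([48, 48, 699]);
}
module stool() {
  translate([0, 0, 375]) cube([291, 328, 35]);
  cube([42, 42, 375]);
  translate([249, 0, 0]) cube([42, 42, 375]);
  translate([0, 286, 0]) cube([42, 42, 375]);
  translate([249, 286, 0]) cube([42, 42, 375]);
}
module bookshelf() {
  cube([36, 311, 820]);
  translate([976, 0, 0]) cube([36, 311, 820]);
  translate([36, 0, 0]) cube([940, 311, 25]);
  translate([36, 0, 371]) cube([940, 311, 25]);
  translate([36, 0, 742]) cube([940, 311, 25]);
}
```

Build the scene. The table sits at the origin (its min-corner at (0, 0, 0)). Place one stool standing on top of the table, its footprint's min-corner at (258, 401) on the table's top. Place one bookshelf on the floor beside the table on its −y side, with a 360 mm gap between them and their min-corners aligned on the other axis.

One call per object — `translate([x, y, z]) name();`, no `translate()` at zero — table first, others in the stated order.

table();
translate([258, 401, 732]) stool();
translate([0, -671, 0]) bookshelf();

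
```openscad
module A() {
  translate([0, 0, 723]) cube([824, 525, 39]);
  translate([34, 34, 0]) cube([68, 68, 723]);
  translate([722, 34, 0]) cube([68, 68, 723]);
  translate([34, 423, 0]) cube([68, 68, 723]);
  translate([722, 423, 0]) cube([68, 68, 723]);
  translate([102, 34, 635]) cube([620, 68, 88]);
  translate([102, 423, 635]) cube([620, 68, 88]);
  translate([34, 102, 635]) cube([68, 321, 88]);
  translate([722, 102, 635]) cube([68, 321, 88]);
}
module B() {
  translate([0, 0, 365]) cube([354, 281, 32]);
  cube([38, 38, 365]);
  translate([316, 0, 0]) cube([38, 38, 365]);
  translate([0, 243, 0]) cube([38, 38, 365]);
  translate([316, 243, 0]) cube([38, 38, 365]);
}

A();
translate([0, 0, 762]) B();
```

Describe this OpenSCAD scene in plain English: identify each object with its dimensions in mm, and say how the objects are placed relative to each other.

A is a table with a 824×525 mm rectangular top, 39 mm thick, top surface at z = 762 mm, supported by four 68×68 mm square legs, each inset 34 mm from the nearest pair of top edges, running from the floor. Four apron rails, 68 mm thick and 88 mm tall, run between adjacent legs with their top edges flush with the underside of the top and their outer faces flush with the legs' outer faces.

B is a four-legged stool. The seat is 354×281 mm, 32 mm thick, top at z = 397 mm. It stands on four square legs, each 38×38 mm in cross-section, from z = 0 to the seat underside, each flush with a corner of the seat.

The stool is on top of the table.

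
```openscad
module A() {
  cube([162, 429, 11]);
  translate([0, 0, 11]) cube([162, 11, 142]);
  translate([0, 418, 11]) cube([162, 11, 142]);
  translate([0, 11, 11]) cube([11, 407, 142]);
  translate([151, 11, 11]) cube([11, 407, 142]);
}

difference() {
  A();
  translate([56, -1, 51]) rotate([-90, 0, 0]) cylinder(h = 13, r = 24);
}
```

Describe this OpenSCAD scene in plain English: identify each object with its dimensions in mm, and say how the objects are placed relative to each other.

A is an open-topped rectangular box: outside dimensions 162×429×153 mm, with a uniform wall and base thickness of 11 mm. The base is a full 162×429 slab on the floor; four walls sit on top of the base. The front and back walls (the −y and +y sides) span the full width; the two side walls fit between them.

The open box has a circular hole of radius 24 mm through its front wall, centred at (x = 56, z = 51).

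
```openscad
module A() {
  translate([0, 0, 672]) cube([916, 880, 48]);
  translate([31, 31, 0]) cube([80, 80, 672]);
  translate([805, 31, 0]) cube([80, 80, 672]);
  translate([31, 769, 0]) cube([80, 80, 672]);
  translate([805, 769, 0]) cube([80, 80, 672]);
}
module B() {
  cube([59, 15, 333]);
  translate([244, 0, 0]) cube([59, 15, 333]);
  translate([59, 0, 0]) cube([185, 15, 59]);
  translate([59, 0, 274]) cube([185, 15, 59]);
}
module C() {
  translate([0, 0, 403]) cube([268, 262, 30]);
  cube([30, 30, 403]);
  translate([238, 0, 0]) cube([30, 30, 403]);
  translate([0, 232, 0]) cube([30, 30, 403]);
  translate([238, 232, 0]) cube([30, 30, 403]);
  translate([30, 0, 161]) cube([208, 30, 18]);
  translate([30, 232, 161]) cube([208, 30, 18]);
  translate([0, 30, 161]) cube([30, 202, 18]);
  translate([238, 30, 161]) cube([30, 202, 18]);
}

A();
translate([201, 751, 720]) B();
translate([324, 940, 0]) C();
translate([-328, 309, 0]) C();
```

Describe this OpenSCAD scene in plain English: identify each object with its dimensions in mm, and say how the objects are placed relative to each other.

A is a rectangular dining table. The top is 916×880×48 mm with its upper surface at z = 720 mm. It stands on four 80×80 mm square legs, each inset 31 mm from the nearest pair of top edges, running from the floor to the underside of the top.

B is a picture frame with a 185×215 mm rectangular opening (x by z) and a uniform 59 mm border on every side. Frame depth is 15 mm along y. It is built from two vertical stiles running the full outside height and two horizontal rails spanning the gap between the stiles.

C is a four-legged stool. The seat is 268×262 mm, 30 mm thick, top at z = 433 mm. It stands on four square legs, each 30×30 mm in cross-section, from z = 0 to the seat underside, each flush with a corner of the seat. Four stretchers, 30 mm wide and 18 mm tall, connect adjacent legs with their undersides at z = 161 mm, each running between the inner faces of the legs it joins and aligned with the legs' outer faces on the other axis.

The picture frame is on top of the table. Two stools sit around the table at the +y, −x sides.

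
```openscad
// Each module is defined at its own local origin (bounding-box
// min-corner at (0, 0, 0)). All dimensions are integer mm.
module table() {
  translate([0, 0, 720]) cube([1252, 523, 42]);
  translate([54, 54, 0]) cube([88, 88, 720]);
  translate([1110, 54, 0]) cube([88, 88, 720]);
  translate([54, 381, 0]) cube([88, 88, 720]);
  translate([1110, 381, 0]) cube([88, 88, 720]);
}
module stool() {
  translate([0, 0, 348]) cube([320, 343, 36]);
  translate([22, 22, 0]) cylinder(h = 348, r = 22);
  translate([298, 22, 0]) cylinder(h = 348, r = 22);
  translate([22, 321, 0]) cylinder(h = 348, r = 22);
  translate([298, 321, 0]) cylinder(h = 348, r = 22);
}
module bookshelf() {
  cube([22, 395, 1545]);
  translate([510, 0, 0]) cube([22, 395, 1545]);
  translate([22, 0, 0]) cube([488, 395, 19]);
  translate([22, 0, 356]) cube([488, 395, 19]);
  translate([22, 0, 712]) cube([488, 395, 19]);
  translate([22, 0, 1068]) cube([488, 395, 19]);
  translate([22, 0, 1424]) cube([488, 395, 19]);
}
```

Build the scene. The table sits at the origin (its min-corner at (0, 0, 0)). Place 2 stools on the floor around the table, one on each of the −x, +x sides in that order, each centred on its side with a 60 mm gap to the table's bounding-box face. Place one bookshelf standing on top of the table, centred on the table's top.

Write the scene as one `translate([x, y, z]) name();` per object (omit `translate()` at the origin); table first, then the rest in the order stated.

table();
translate([-380, 90, 0]) stool();
translate([1312, 90, 0]) stool();
translate([360, 64, 762]) bookshelf();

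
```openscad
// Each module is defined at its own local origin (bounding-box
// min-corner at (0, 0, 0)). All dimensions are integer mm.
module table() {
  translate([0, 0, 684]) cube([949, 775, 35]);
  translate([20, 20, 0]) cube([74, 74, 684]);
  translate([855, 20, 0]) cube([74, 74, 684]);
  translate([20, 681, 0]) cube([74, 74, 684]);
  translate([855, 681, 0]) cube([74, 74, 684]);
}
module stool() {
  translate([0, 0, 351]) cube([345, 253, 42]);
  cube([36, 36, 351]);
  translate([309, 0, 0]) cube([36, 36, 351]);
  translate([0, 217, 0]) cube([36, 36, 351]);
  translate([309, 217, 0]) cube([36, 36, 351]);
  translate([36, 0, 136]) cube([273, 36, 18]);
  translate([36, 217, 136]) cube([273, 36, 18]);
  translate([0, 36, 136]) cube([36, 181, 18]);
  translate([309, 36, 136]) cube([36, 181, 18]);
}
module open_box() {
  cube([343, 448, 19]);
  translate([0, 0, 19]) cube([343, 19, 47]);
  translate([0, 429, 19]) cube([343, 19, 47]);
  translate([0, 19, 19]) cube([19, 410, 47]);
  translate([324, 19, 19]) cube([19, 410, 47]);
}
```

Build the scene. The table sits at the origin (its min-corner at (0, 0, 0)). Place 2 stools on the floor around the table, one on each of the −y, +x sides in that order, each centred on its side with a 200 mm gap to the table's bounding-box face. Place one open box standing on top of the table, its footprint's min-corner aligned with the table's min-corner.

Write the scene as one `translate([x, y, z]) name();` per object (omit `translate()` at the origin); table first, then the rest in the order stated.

table();
translate([302, -453, 0]) stool();
translate([1149, 261, 0]) stool();
translate([0, 0, 719]) open_box();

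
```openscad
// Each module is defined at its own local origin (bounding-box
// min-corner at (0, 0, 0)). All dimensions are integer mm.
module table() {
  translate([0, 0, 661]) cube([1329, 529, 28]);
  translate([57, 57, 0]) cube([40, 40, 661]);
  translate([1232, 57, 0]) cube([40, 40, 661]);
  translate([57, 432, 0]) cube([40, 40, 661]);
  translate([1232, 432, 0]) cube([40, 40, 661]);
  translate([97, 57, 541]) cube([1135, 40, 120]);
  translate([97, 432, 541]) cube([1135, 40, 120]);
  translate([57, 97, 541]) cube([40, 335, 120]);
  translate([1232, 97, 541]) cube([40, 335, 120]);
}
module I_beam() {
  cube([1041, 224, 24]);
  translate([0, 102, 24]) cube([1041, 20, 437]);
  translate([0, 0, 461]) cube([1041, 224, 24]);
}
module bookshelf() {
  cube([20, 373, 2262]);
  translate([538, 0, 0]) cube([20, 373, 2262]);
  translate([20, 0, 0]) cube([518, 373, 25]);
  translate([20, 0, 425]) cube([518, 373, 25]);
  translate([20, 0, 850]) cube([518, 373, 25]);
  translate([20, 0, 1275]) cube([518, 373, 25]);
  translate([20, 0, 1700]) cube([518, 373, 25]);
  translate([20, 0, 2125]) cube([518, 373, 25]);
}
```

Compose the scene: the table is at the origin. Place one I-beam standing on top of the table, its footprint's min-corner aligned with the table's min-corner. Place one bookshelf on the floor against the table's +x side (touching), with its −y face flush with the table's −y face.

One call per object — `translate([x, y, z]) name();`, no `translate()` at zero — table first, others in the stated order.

table();
translate([0, 0, 689]) I_beam();
translate([1329, 0, 0]) bookshelf();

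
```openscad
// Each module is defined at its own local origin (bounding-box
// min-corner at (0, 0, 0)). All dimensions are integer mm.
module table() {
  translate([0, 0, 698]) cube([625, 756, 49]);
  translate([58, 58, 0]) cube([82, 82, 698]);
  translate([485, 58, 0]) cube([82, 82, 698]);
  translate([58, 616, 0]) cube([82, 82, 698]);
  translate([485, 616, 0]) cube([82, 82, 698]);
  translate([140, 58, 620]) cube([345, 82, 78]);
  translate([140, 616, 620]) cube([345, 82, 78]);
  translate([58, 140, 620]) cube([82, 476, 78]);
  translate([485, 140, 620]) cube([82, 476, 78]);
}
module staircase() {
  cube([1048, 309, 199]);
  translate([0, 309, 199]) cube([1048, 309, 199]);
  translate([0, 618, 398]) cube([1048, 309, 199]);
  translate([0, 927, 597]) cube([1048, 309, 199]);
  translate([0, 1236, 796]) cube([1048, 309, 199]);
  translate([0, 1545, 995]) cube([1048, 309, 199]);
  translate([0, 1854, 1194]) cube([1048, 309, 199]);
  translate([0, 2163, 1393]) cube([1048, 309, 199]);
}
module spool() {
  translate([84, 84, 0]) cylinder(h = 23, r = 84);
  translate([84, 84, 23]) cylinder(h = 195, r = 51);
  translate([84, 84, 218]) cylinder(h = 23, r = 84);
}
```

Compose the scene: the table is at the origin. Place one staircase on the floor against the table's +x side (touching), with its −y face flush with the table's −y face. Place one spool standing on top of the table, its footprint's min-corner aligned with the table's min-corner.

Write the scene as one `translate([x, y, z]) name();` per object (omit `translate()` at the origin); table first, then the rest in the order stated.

table();
translate([625, 0, 0]) staircase();
translate([0, 0, 747]) spool();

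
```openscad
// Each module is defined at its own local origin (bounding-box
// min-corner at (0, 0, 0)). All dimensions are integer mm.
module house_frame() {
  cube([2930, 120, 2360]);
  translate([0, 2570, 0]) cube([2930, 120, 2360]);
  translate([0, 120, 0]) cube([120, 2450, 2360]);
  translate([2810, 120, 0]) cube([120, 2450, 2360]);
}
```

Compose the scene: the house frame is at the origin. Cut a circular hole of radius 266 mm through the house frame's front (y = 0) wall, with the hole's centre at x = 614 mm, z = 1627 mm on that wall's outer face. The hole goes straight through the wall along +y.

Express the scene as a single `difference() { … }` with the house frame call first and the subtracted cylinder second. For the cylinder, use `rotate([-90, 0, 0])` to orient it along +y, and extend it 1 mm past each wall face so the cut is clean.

difference() {
  house_frame();
  translate([614, -1, 1627]) rotate([-90, 0, 0]) cylinder(h = 122, r = 266);
}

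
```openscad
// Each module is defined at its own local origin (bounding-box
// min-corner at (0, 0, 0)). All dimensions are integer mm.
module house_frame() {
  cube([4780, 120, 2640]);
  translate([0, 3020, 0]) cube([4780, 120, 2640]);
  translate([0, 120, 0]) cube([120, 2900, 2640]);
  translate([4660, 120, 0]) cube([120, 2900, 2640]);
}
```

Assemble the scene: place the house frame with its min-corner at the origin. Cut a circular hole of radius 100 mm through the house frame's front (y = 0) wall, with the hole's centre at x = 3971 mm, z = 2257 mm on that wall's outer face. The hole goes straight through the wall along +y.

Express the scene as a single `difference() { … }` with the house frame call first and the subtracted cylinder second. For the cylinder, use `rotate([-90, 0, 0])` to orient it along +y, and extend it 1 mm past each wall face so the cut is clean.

difference() {
  house_frame();
  translate([3971, -1, 2257]) rotate([-90, 0, 0]) cylinder(h = 122, r = 100);
}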